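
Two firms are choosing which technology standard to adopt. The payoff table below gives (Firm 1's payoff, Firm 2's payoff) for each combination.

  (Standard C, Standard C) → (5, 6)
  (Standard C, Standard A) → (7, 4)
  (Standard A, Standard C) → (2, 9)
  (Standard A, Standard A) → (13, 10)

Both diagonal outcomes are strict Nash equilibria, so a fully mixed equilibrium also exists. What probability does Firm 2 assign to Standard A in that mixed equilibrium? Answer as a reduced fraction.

Firm 2's mix q on Standard C must make Firm 1 indifferent between Standard C and Standard A.
Firm 1's payoff from Standard C: 5q + 7(1−q). From Standard A: 2q + 13(1−q).
Set equal: 3q = 6(1−q) → q = 6/9 = 2/3.
Probability on Standard A is 1 − 2/3 = 1/3.

1/3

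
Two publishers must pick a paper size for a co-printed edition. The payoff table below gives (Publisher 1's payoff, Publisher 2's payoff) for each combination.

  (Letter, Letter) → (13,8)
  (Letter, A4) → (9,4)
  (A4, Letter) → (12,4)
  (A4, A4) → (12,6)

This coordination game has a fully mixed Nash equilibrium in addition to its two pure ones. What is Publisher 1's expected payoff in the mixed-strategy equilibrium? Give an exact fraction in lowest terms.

12

Publisher 2 mixes with probability q on Letter, chosen so Publisher 1 is indifferent: 13q + 9(1−q) = 12q + 12(1−q) gives q = 3/4.
Publisher 1's expected payoff (from either row, since indifferent) is 13·3/4 + 9·1/4 = 12.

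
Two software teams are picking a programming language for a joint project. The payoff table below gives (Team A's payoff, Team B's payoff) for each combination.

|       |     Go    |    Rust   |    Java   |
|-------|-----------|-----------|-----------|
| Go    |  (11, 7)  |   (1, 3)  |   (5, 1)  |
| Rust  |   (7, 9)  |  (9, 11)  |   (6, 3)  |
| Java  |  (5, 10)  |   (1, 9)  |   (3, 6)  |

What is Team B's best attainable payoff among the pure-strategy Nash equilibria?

11

Both Go is a pure NE (Team A: 11 ≥ 7; Team B: 7 ≥ 3). Team B gets 7.
Both Rust is a pure NE (Team A: 9 ≥ 1; Team B: 11 ≥ 9). Team B gets 11.
Every other cell has a profitable deviation for at least one player. Highest of {7, 11} is 11.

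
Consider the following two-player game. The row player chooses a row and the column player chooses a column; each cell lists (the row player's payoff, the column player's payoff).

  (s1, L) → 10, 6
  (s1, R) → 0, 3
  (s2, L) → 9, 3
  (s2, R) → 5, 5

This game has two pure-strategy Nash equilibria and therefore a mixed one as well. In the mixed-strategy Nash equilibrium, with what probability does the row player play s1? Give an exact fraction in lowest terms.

The row player's mix p on s1 must make the column player indifferent between L and R.
The column player's payoff from L: 6p + 3(1−p). From R: 3p + 5(1−p).
Set equal: 3p = 2(1−p) → p = 2/5.

2/5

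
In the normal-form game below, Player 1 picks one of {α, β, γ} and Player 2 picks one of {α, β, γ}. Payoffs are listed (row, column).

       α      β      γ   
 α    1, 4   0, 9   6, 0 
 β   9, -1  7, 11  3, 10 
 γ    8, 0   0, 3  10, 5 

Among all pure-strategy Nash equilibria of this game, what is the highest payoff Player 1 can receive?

10

Both β is a pure NE (Player 1: 7 ≥ 0; Player 2: 11 ≥ 10). Player 1 gets 7.
Both γ is a pure NE (Player 1: 10 ≥ 6; Player 2: 5 ≥ 3). Player 1 gets 10.
Every other cell has a profitable deviation for at least one player. Highest of {7, 10} is 10.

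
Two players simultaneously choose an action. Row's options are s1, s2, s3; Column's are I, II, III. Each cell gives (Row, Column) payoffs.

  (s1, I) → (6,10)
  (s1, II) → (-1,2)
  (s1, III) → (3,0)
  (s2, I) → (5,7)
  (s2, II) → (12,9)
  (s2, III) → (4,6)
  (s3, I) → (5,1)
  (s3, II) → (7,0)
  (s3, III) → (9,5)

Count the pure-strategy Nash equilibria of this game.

3

(s1, I): Row gets 6 (best alternative 5); Column gets 10 (best alternative 2). Neither deviates — NE.
(s2, II): Row gets 12 (best alternative 7); Column gets 9 (best alternative 7). Neither deviates — NE.
(s3, III): Row gets 9 (best alternative 4); Column gets 5 (best alternative 1). Neither deviates — NE.
(s1, II) is not a NE: Row would switch to s2 (12 > -1).
No other cell survives both best-response checks, so there are 3 pure NE.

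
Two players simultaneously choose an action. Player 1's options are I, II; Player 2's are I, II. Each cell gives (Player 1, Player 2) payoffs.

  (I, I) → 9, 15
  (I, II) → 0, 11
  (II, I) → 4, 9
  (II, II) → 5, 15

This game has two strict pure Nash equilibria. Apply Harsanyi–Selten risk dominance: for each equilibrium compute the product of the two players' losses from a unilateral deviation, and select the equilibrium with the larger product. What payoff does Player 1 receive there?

5

At both I: Player 1 loses 9 − 4 = 5 by deviating; Player 2 loses 15 − 11 = 4. Product = 5·4 = 20.
At both II: Player 1 loses 5 − 0 = 5 by deviating; Player 2 loses 15 − 9 = 6. Product = 5·6 = 30.
30 > 20, so both II is risk-dominant. Player 1's payoff there is 5.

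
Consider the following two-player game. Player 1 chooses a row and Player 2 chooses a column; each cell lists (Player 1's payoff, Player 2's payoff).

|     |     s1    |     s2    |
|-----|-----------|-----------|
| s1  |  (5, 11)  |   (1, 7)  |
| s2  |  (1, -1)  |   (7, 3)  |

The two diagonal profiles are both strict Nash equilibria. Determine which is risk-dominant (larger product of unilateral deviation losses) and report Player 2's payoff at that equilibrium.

3

At both s1: Player 1 loses 5 − 1 = 4 by deviating; Player 2 loses 11 − 7 = 4. Product = 4·4 = 16.
At both s2: Player 1 loses 7 − 1 = 6 by deviating; Player 2 loses 3 − (-1) = 4. Product = 6·4 = 24.
24 > 16, so both s2 is risk-dominant. Player 2's payoff there is 3.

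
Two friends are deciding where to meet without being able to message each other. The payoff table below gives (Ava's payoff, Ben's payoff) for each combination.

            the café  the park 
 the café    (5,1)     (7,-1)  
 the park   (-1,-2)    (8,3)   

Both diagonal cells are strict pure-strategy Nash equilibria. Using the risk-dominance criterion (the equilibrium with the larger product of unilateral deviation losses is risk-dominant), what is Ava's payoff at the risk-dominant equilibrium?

5

At both the café: Ava loses 5 − (-1) = 6 by deviating; Ben loses 1 − (-1) = 2. Product = 6·2 = 12.
At both the park: Ava loses 8 − 7 = 1 by deviating; Ben loses 3 − (-2) = 5. Product = 1·5 = 5.
12 > 5, so both the café is risk-dominant. Ava's payoff there is 5.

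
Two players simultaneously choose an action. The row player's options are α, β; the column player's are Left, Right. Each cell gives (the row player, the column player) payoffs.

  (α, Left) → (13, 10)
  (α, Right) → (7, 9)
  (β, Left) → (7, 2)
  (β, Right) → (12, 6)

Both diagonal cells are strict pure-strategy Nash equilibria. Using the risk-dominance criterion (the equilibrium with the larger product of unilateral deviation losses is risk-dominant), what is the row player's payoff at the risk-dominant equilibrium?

12

At (α, Left): the row player loses 13 − 7 = 6 by deviating; the column player loses 10 − 9 = 1. Product = 6·1 = 6.
At (β, Right): the row player loses 12 − 7 = 5 by deviating; the column player loses 6 − 2 = 4. Product = 5·4 = 20.
20 > 6, so (β, Right) is risk-dominant. The row player's payoff there is 12.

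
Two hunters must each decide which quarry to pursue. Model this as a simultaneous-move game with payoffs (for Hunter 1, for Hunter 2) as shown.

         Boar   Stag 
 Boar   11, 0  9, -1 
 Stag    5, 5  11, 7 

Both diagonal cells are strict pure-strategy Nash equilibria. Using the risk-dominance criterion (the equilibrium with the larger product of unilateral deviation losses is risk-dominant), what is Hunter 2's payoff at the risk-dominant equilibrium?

At both Boar: Hunter 1 loses 11 − 5 = 6 by deviating; Hunter 2 loses 0 − (-1) = 1. Product = 6·1 = 6.
At both Stag: Hunter 1 loses 11 − 9 = 2 by deviating; Hunter 2 loses 7 − 5 = 2. Product = 2·2 = 4.
6 > 4, so both Boar is risk-dominant. Hunter 2's payoff there is 0.

0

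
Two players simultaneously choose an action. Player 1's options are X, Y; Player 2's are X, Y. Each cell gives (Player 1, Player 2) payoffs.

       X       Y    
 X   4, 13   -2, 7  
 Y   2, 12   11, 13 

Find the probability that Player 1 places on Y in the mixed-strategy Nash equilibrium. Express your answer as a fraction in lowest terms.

Player 1's mix p on X must make Player 2 indifferent between X and Y.
Player 2's payoff from X: 13p + 12(1−p). From Y: 7p + 13(1−p).
Set equal: 6p = 1(1−p) → p = 1/7.
Probability on Y is 1 − 1/7 = 6/7.

6/7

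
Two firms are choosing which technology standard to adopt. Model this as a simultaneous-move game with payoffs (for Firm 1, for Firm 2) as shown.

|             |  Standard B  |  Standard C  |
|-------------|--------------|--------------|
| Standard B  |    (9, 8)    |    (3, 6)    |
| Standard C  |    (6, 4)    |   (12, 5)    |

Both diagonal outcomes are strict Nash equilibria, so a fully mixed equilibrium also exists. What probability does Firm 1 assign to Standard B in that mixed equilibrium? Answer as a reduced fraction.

Firm 1's mix p on Standard B must make Firm 2 indifferent between Standard B and Standard C.
Firm 2's payoff from Standard B: 8p + 4(1−p). From Standard C: 6p + 5(1−p).
Set equal: 2p = 1(1−p) → p = 1/3.

1/3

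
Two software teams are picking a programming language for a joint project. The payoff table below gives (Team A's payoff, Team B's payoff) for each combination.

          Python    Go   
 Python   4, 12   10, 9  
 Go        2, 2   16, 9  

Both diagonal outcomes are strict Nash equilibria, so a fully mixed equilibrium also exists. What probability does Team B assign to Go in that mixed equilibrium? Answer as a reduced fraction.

1/4

Team B's mix q on Python must make Team A indifferent between Python and Go.
Team A's payoff from Python: 4q + 10(1−q). From Go: 2q + 16(1−q).
Set equal: 2q = 6(1−q) → q = 6/8 = 3/4.
Probability on Go is 1 − 3/4 = 1/4.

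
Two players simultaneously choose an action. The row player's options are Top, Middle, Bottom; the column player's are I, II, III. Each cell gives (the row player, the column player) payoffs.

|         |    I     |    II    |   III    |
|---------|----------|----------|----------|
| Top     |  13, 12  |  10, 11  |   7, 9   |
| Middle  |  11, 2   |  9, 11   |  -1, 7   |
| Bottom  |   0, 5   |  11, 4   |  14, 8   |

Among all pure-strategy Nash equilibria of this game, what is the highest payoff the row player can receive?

(Top, I) is a pure NE (the row player: 13 ≥ 11; the column player: 12 ≥ 11). The row player gets 13.
(Bottom, III) is a pure NE (the row player: 14 ≥ 7; the column player: 8 ≥ 5). The row player gets 14.
Every other cell has a profitable deviation for at least one player. Highest of {13, 14} is 14.

14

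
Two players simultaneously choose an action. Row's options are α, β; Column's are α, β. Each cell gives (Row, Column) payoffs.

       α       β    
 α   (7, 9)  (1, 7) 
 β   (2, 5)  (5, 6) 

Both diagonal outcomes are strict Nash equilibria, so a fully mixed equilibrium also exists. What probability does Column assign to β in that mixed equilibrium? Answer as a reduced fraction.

5/9

Column's mix q on α must make Row indifferent between α and β.
Row's payoff from α: 7q + 1(1−q). From β: 2q + 5(1−q).
Set equal: 5q = 4(1−q) → q = 4/9.
Probability on β is 1 − 4/9 = 5/9.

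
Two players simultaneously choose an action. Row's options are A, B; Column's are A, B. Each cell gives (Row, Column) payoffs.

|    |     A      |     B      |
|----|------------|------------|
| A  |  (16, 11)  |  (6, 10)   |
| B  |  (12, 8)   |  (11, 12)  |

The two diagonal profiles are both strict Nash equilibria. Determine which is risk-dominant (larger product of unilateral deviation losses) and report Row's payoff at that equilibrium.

11

At both A: Row loses 16 − 12 = 4 by deviating; Column loses 11 − 10 = 1. Product = 4·1 = 4.
At both B: Row loses 11 − 6 = 5 by deviating; Column loses 12 − 8 = 4. Product = 5·4 = 20.
20 > 4, so both B is risk-dominant. Row's payoff there is 11.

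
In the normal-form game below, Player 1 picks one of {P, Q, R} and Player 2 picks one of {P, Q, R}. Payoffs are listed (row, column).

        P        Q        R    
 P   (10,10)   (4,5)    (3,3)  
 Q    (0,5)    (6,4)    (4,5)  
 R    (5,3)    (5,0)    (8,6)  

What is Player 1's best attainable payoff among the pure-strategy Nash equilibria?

Both P is a pure NE (Player 1: 10 ≥ 5; Player 2: 10 ≥ 5). Player 1 gets 10.
Both R is a pure NE (Player 1: 8 ≥ 4; Player 2: 6 ≥ 3). Player 1 gets 8.
Every other cell has a profitable deviation for at least one player. Highest of {10, 8} is 10.

10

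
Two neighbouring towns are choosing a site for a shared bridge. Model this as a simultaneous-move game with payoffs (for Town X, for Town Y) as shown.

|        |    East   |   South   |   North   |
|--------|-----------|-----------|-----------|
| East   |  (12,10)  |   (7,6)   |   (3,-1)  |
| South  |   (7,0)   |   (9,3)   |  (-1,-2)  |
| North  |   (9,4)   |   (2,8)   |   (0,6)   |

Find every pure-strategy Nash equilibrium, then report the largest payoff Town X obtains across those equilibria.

Both East is a pure NE (Town X: 12 ≥ 9; Town Y: 10 ≥ 6). Town X gets 12.
Both South is a pure NE (Town X: 9 ≥ 7; Town Y: 3 ≥ 0). Town X gets 9.
Every other cell has a profitable deviation for at least one player. Highest of {12, 9} is 12.

12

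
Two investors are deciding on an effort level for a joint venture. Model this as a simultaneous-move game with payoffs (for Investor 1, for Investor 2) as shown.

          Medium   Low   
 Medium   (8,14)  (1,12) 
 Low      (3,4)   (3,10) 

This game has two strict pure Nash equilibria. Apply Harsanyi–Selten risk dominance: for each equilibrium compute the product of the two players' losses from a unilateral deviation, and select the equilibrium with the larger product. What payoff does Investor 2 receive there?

At both Medium: Investor 1 loses 8 − 3 = 5 by deviating; Investor 2 loses 14 − 12 = 2. Product = 5·2 = 10.
At both Low: Investor 1 loses 3 − 1 = 2 by deviating; Investor 2 loses 10 − 4 = 6. Product = 2·6 = 12.
12 > 10, so both Low is risk-dominant. Investor 2's payoff there is 10.

10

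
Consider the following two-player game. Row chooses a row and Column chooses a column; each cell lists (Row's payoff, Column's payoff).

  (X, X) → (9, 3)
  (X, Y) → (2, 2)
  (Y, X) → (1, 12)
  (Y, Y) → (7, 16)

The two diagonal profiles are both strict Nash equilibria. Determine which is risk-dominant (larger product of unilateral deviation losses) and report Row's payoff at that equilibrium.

At both X: Row loses 9 − 1 = 8 by deviating; Column loses 3 − 2 = 1. Product = 8·1 = 8.
At both Y: Row loses 7 − 2 = 5 by deviating; Column loses 16 − 12 = 4. Product = 5·4 = 20.
20 > 8, so both Y is risk-dominant. Row's payoff there is 7.

7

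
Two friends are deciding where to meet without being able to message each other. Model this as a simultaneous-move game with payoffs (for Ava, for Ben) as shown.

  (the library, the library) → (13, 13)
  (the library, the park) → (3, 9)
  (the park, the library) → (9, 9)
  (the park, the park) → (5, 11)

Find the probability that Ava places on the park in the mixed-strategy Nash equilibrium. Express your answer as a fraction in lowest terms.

Ava's mix p on the library must make Ben indifferent between the library and the park.
Ben's payoff from the library: 13p + 9(1−p). From the park: 9p + 11(1−p).
Set equal: 4p = 2(1−p) → p = 2/6 = 1/3.
Probability on the park is 1 − 1/3 = 2/3.

2/3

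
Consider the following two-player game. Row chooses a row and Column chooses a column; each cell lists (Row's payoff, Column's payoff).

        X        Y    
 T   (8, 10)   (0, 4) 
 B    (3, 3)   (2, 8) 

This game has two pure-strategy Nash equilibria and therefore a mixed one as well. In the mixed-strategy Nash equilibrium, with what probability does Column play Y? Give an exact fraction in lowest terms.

5/7

Column's mix q on X must make Row indifferent between T and B.
Row's payoff from T: 8q + 0(1−q). From B: 3q + 2(1−q).
Set equal: 5q = 2(1−q) → q = 2/7.
Probability on Y is 1 − 2/7 = 5/7.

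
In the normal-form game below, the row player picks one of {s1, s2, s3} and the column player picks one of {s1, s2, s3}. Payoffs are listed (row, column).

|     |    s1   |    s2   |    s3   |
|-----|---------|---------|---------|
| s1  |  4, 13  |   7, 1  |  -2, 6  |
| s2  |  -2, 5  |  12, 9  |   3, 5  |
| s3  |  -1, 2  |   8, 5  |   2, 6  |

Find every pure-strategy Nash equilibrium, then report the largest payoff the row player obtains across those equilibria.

12

Both s1 is a pure NE (the row player: 4 ≥ -1; the column player: 13 ≥ 6). The row player gets 4.
Both s2 is a pure NE (the row player: 12 ≥ 8; the column player: 9 ≥ 5). The row player gets 12.
Every other cell has a profitable deviation for at least one player. Highest of {4, 12} is 12.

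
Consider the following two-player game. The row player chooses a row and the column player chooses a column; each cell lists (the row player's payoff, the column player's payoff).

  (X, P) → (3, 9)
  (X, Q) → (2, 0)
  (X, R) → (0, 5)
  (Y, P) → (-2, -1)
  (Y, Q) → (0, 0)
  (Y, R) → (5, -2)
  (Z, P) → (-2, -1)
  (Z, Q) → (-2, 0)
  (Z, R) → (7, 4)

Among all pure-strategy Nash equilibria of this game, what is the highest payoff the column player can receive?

(X, P) is a pure NE (the row player: 3 ≥ -2; the column player: 9 ≥ 5). The column player gets 9.
(Z, R) is a pure NE (the row player: 7 ≥ 5; the column player: 4 ≥ 0). The column player gets 4.
Every other cell has a profitable deviation for at least one player. Highest of {9, 4} is 9.

9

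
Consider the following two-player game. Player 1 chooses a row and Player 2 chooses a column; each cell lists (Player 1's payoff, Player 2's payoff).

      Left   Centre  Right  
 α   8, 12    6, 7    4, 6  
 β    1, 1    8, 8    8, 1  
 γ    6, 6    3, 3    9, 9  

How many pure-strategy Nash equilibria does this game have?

(α, Left): Player 1 gets 8 (best alternative 6); Player 2 gets 12 (best alternative 7). Neither deviates — NE.
(β, Centre): Player 1 gets 8 (best alternative 6); Player 2 gets 8 (best alternative 1). Neither deviates — NE.
(γ, Right): Player 1 gets 9 (best alternative 8); Player 2 gets 9 (best alternative 6). Neither deviates — NE.
(β, Left) is not a NE: Player 1 would switch to α (8 > 1).
No other cell survives both best-response checks, so there are 3 pure NE.

3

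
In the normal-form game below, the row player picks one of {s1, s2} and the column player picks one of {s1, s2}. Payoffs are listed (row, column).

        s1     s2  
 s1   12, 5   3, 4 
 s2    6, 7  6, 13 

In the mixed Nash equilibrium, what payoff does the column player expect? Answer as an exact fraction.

The row player mixes with probability p on s1, chosen so the column player is indifferent: 5p + 7(1−p) = 4p + 13(1−p) gives p = 6/7.
The column player's expected payoff is 5·6/7 + 7·1/7 = 37/7.

37/7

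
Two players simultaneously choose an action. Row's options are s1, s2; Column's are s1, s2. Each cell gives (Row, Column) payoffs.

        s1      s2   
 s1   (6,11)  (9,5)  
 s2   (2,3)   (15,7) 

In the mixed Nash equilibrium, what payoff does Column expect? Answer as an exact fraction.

Row mixes with probability p on s1, chosen so Column is indifferent: 11p + 3(1−p) = 5p + 7(1−p) gives p = 2/5.
Column's expected payoff is 11·2/5 + 3·3/5 = 31/5.

31/5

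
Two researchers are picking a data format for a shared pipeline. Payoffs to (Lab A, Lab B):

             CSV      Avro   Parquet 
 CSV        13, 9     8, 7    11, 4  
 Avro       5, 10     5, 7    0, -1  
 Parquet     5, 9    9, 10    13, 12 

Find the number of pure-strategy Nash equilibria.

2

Both CSV: Lab A gets 13 (best alternative 5); Lab B gets 9 (best alternative 7). Neither deviates — NE.
Both Parquet: Lab A gets 13 (best alternative 11); Lab B gets 12 (best alternative 10). Neither deviates — NE.
Both Avro is not a NE: Lab A would switch to Parquet (9 > 5).
No other cell survives both best-response checks, so there are 2 pure NE.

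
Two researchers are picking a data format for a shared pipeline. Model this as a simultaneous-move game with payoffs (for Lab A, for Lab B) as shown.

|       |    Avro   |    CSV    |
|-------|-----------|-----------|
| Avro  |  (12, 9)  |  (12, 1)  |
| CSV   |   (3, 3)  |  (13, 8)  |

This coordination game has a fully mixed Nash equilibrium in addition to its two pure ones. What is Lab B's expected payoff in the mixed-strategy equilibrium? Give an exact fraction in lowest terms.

69/13

Lab A mixes with probability p on Avro, chosen so Lab B is indifferent: 9p + 3(1−p) = 1p + 8(1−p) gives p = 5/13.
Lab B's expected payoff is 9·5/13 + 3·8/13 = 69/13.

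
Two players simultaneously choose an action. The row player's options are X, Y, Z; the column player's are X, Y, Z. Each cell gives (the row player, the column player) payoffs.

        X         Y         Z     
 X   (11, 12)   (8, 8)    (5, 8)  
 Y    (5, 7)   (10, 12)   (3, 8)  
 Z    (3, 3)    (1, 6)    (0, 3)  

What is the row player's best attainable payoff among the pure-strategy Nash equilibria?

Both X is a pure NE (the row player: 11 ≥ 5; the column player: 12 ≥ 8). The row player gets 11.
Both Y is a pure NE (the row player: 10 ≥ 8; the column player: 12 ≥ 8). The row player gets 10.
Every other cell has a profitable deviation for at least one player. Highest of {11, 10} is 11.

11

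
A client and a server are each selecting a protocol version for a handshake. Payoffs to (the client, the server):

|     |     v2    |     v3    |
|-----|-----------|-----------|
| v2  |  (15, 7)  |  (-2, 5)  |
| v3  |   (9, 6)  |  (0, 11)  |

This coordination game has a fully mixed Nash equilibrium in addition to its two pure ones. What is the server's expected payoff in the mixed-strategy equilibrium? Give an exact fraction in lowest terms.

The client mixes with probability p on v2, chosen so the server is indifferent: 7p + 6(1−p) = 5p + 11(1−p) gives p = 5/7.
The server's expected payoff is 7·5/7 + 6·2/7 = 47/7.

47/7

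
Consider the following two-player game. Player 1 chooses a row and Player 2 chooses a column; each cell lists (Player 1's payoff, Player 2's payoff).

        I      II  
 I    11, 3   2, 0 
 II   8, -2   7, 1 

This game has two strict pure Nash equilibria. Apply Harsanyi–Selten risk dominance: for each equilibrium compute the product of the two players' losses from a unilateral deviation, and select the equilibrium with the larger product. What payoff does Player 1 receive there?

At both I: Player 1 loses 11 − 8 = 3 by deviating; Player 2 loses 3 − 0 = 3. Product = 3·3 = 9.
At both II: Player 1 loses 7 − 2 = 5 by deviating; Player 2 loses 1 − (-2) = 3. Product = 5·3 = 15.
15 > 9, so both II is risk-dominant. Player 1's payoff there is 7.

7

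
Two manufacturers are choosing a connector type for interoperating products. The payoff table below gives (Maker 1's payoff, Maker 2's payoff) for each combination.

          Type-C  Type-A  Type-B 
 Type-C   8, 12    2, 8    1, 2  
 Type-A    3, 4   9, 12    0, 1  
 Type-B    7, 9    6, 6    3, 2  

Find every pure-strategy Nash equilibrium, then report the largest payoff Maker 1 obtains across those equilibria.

Both Type-C is a pure NE (Maker 1: 8 ≥ 7; Maker 2: 12 ≥ 8). Maker 1 gets 8.
Both Type-A is a pure NE (Maker 1: 9 ≥ 6; Maker 2: 12 ≥ 4). Maker 1 gets 9.
Every other cell has a profitable deviation for at least one player. Highest of {8, 9} is 9.

9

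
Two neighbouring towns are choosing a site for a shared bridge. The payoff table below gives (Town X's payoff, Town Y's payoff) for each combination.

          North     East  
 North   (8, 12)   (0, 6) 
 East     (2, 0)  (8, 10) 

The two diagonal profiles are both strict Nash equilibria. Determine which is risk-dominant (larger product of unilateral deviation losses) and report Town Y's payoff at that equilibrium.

10

At both North: Town X loses 8 − 2 = 6 by deviating; Town Y loses 12 − 6 = 6. Product = 6·6 = 36.
At both East: Town X loses 8 − 0 = 8 by deviating; Town Y loses 10 − 0 = 10. Product = 8·10 = 80.
80 > 36, so both East is risk-dominant. Town Y's payoff there is 10.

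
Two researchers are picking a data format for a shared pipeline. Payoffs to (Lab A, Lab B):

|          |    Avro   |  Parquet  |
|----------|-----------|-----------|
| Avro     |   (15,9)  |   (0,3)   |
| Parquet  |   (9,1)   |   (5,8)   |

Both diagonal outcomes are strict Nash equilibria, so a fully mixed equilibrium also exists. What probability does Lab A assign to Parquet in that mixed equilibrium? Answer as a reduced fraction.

6/13

Lab A's mix p on Avro must make Lab B indifferent between Avro and Parquet.
Lab B's payoff from Avro: 9p + 1(1−p). From Parquet: 3p + 8(1−p).
Set equal: 6p = 7(1−p) → p = 7/13.
Probability on Parquet is 1 − 7/13 = 6/13.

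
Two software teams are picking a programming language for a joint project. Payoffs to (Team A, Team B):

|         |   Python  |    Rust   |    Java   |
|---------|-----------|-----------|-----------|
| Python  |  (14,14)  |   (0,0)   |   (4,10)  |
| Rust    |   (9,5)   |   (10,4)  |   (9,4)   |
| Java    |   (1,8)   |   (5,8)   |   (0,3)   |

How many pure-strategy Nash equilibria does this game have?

Both Python: Team A gets 14 (best alternative 9); Team B gets 14 (best alternative 10). Neither deviates — NE.
Both Rust is not a NE: Team B would switch to Python (5 > 4).
No other cell survives both best-response checks, so there is 1 pure NE.

1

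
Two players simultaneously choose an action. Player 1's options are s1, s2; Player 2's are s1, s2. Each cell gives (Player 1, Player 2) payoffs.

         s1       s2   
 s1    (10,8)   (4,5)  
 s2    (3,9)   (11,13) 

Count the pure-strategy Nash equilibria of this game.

Both s1: Player 1 gets 10 (best alternative 3); Player 2 gets 8 (best alternative 5). Neither deviates — NE.
Both s2: Player 1 gets 11 (best alternative 4); Player 2 gets 13 (best alternative 9). Neither deviates — NE.
(s2, s1) is not a NE: Player 1 would switch to s1 (10 > 3).
No other cell survives both best-response checks, so there are 2 pure NE.

2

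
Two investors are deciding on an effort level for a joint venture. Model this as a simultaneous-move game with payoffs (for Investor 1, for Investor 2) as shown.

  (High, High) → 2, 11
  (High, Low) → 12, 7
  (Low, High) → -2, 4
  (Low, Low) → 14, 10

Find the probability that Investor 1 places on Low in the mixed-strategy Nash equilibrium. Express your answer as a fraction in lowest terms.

2/5

Investor 1's mix p on High must make Investor 2 indifferent between High and Low.
Investor 2's payoff from High: 11p + 4(1−p). From Low: 7p + 10(1−p).
Set equal: 4p = 6(1−p) → p = 6/10 = 3/5.
Probability on Low is 1 − 3/5 = 2/5.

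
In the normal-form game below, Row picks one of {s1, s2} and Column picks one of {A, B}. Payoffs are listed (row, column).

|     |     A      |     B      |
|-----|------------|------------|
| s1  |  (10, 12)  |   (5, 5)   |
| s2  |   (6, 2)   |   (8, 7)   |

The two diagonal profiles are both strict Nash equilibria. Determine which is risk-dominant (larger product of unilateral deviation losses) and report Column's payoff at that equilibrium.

12

At (s1, A): Row loses 10 − 6 = 4 by deviating; Column loses 12 − 5 = 7. Product = 4·7 = 28.
At (s2, B): Row loses 8 − 5 = 3 by deviating; Column loses 7 − 2 = 5. Product = 3·5 = 15.
28 > 15, so (s1, A) is risk-dominant. Column's payoff there is 12.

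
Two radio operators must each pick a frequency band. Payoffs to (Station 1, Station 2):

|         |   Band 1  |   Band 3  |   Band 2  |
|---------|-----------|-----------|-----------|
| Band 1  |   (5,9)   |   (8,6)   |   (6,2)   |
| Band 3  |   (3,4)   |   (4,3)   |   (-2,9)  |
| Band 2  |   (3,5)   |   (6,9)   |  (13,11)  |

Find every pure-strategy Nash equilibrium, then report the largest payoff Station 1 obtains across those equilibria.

13

Both Band 1 is a pure NE (Station 1: 5 ≥ 3; Station 2: 9 ≥ 6). Station 1 gets 5.
Both Band 2 is a pure NE (Station 1: 13 ≥ 6; Station 2: 11 ≥ 9). Station 1 gets 13.
Every other cell has a profitable deviation for at least one player. Highest of {5, 13} is 13.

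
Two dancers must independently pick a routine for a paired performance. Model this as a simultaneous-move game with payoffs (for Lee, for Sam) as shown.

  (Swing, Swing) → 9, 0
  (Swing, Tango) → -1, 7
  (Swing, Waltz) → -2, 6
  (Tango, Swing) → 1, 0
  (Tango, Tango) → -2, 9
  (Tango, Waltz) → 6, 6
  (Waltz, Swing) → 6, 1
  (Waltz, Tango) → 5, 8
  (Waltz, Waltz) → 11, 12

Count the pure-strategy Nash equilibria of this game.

Both Waltz: Lee gets 11 (best alternative 6); Sam gets 12 (best alternative 8). Neither deviates — NE.
Both Swing is not a NE: Sam would switch to Tango (7 > 0).
No other cell survives both best-response checks, so there is 1 pure NE.

1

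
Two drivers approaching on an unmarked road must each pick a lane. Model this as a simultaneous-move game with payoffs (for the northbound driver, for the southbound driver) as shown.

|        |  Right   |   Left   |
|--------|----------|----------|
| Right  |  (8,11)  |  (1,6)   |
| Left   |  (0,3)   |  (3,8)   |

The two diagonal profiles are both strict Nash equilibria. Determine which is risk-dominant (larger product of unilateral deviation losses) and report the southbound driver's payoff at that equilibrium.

11

At both Right: the northbound driver loses 8 − 0 = 8 by deviating; the southbound driver loses 11 − 6 = 5. Product = 8·5 = 40.
At both Left: the northbound driver loses 3 − 1 = 2 by deviating; the southbound driver loses 8 − 3 = 5. Product = 2·5 = 10.
40 > 10, so both Right is risk-dominant. The southbound driver's payoff there is 11.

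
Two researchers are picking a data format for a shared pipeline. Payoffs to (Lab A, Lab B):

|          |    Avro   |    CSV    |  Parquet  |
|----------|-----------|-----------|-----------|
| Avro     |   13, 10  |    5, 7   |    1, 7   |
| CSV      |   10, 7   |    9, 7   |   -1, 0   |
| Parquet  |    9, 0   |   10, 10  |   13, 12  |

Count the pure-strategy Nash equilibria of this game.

Both Avro: Lab A gets 13 (best alternative 10); Lab B gets 10 (best alternative 7). Neither deviates — NE.
Both Parquet: Lab A gets 13 (best alternative 1); Lab B gets 12 (best alternative 10). Neither deviates — NE.
Both CSV is not a NE: Lab A would switch to Parquet (10 > 9).
No other cell survives both best-response checks, so there are 2 pure NE.

2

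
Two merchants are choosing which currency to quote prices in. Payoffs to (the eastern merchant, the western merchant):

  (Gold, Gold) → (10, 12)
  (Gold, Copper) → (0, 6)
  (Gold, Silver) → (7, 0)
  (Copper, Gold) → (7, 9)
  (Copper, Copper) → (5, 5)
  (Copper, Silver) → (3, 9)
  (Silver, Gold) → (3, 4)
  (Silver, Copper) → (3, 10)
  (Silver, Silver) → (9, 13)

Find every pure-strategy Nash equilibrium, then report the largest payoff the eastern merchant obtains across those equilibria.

Both Gold is a pure NE (the eastern merchant: 10 ≥ 7; the western merchant: 12 ≥ 6). The eastern merchant gets 10.
Both Silver is a pure NE (the eastern merchant: 9 ≥ 7; the western merchant: 13 ≥ 10). The eastern merchant gets 9.
Every other cell has a profitable deviation for at least one player. Highest of {10, 9} is 10.

10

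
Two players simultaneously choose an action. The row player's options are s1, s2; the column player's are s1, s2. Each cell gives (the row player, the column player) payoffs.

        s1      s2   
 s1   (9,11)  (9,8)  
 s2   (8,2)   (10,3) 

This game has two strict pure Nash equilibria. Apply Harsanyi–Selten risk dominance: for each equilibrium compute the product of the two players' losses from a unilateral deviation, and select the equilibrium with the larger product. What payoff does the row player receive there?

9

At both s1: the row player loses 9 − 8 = 1 by deviating; the column player loses 11 − 8 = 3. Product = 1·3 = 3.
At both s2: the row player loses 10 − 9 = 1 by deviating; the column player loses 3 − 2 = 1. Product = 1·1 = 1.
3 > 1, so both s1 is risk-dominant. The row player's payoff there is 9.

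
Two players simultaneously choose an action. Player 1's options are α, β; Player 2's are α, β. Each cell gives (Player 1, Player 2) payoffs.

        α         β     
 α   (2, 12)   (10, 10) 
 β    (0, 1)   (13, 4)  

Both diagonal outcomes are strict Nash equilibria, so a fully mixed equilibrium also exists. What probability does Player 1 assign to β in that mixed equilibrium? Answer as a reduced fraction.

Player 1's mix p on α must make Player 2 indifferent between α and β.
Player 2's payoff from α: 12p + 1(1−p). From β: 10p + 4(1−p).
Set equal: 2p = 3(1−p) → p = 3/5.
Probability on β is 1 − 3/5 = 2/5.

2/5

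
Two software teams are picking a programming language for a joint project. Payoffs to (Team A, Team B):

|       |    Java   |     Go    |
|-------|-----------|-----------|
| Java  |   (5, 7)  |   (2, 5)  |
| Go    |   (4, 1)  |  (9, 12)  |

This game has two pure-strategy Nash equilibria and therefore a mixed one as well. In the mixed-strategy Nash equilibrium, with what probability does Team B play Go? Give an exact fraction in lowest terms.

Team B's mix q on Java must make Team A indifferent between Java and Go.
Team A's payoff from Java: 5q + 2(1−q). From Go: 4q + 9(1−q).
Set equal: 1q = 7(1−q) → q = 7/8.
Probability on Go is 1 − 7/8 = 1/8.

1/8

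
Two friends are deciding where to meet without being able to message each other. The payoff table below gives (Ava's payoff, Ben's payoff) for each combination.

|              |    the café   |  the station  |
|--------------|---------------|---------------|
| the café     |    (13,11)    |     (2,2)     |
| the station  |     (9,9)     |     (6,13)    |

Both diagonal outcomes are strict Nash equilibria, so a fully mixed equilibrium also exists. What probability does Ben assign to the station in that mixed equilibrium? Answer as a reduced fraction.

1/2

Ben's mix q on the café must make Ava indifferent between the café and the station.
Ava's payoff from the café: 13q + 2(1−q). From the station: 9q + 6(1−q).
Set equal: 4q = 4(1−q) → q = 4/8 = 1/2.
Probability on the station is 1 − 1/2 = 1/2.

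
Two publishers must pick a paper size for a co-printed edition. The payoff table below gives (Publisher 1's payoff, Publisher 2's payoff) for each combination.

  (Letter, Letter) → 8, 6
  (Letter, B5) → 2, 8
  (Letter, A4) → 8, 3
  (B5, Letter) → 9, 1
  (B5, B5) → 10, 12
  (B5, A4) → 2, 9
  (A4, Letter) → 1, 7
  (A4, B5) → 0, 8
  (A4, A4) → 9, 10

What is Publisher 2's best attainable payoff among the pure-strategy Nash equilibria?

12

Both B5 is a pure NE (Publisher 1: 10 ≥ 2; Publisher 2: 12 ≥ 9). Publisher 2 gets 12.
Both A4 is a pure NE (Publisher 1: 9 ≥ 8; Publisher 2: 10 ≥ 8). Publisher 2 gets 10.
Every other cell has a profitable deviation for at least one player. Highest of {12, 10} is 12.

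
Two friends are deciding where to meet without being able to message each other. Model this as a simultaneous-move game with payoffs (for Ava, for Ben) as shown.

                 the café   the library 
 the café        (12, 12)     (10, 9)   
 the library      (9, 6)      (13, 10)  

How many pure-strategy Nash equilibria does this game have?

2

Both the café: Ava gets 12 (best alternative 9); Ben gets 12 (best alternative 9). Neither deviates — NE.
Both the library: Ava gets 13 (best alternative 10); Ben gets 10 (best alternative 6). Neither deviates — NE.
(the café, the library) is not a NE: Ava would switch to the library (13 > 10).
No other cell survives both best-response checks, so there are 2 pure NE.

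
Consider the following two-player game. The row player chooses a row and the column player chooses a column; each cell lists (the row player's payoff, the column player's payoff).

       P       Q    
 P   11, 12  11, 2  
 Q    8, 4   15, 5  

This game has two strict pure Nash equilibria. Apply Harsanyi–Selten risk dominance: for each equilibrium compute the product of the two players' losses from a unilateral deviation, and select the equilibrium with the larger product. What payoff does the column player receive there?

At both P: the row player loses 11 − 8 = 3 by deviating; the column player loses 12 − 2 = 10. Product = 3·10 = 30.
At both Q: the row player loses 15 − 11 = 4 by deviating; the column player loses 5 − 4 = 1. Product = 4·1 = 4.
30 > 4, so both P is risk-dominant. The column player's payoff there is 12.

12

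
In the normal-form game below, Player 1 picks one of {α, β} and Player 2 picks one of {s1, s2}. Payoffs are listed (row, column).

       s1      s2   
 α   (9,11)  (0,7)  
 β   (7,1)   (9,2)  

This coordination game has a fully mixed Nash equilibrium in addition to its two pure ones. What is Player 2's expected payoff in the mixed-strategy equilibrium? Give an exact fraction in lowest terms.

3

Player 1 mixes with probability p on α, chosen so Player 2 is indifferent: 11p + 1(1−p) = 7p + 2(1−p) gives p = 1/5.
Player 2's expected payoff is 11·1/5 + 1·4/5 = 3.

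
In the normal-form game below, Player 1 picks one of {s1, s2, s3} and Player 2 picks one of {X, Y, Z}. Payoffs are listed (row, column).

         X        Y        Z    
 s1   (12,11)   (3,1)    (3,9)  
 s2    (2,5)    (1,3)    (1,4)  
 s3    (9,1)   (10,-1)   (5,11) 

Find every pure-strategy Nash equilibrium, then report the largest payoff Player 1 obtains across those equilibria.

(s1, X) is a pure NE (Player 1: 12 ≥ 9; Player 2: 11 ≥ 9). Player 1 gets 12.
(s3, Z) is a pure NE (Player 1: 5 ≥ 3; Player 2: 11 ≥ 1). Player 1 gets 5.
Every other cell has a profitable deviation for at least one player. Highest of {12, 5} is 12.

12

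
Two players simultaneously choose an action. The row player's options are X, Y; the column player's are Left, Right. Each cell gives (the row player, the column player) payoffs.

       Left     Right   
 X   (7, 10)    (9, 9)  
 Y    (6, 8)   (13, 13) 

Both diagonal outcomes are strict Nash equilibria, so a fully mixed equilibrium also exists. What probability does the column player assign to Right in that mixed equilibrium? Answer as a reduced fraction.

1/5

The column player's mix q on Left must make the row player indifferent between X and Y.
The row player's payoff from X: 7q + 9(1−q). From Y: 6q + 13(1−q).
Set equal: 1q = 4(1−q) → q = 4/5.
Probability on Right is 1 − 4/5 = 1/5.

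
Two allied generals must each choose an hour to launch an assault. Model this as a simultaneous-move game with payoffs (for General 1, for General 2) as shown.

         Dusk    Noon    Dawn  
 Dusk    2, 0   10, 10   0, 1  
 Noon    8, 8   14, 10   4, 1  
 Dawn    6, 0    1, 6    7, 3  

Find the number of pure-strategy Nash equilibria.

Both Noon: General 1 gets 14 (best alternative 10); General 2 gets 10 (best alternative 8). Neither deviates — NE.
Both Dusk is not a NE: General 1 would switch to Noon (8 > 2).
No other cell survives both best-response checks, so there is 1 pure NE.

1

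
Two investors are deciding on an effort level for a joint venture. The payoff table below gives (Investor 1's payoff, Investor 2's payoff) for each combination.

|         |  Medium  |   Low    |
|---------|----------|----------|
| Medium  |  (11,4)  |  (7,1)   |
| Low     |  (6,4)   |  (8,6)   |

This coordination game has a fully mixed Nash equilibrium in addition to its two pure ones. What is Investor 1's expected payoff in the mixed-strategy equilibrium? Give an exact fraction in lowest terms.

Investor 2 mixes with probability q on Medium, chosen so Investor 1 is indifferent: 11q + 7(1−q) = 6q + 8(1−q) gives q = 1/6.
Investor 1's expected payoff (from either row, since indifferent) is 11·1/6 + 7·5/6 = 23/3.

23/3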